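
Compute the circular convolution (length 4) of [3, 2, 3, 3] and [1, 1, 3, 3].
Use y[k] = Σ_j s[j]·t[(k-j) mod 4]. y[0] = 3×1 + 2×3 + 3×3 + 3×1 = 21; y[1] = 3×1 + 2×1 + 3×3 + 3×3 = 23; y[2] = 3×3 + 2×1 + 3×1 + 3×3 = 23; y[3] = 3×3 + 2×3 + 3×1 + 3×1 = 21. Result: [21, 23, 23, 21]

[21, 23, 23, 21]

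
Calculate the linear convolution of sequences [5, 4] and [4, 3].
y[0] = 5×4 = 20; y[1] = 5×3 + 4×4 = 31; y[2] = 4×3 = 12

[20, 31, 12]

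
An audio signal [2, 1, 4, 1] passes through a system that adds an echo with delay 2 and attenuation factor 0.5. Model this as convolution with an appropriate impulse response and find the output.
Direct-path + delayed-attenuated-path model → impulse response h = [1, 0, 0.5] (1 at lag 0, 0.5 at lag 2). Output y[n] = x[n] + 0.5·x[n - 2] (with x[n] = 0 outside 0..3): y[0] = 2 + 0.5×0 = 2; y[1] = 1 + 0.5×0 = 1; y[2] = 4 + 0.5×2 = 5.0; y[3] = 1 + 0.5×1 = 1.5; y[4] = 0 + 0.5×4 = 2.0; y[5] = 0 + 0.5×1 = 0.5. So y = [2, 1, 5.0, 1.5, 2.0, 0.5]

[2, 1, 5.0, 1.5, 2.0, 0.5]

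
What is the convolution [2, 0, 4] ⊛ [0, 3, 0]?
y[0] = 2×0 = 0; y[1] = 2×3 + 0×0 = 6; y[2] = 2×0 + 0×3 + 4×0 = 0; y[3] = 0×0 + 4×3 = 12; y[4] = 4×0 = 0

[0, 6, 0, 12, 0]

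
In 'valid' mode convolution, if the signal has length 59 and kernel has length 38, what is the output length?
'Valid' mode counts only positions where the kernel fully overlaps the signal: m - n + 1 = 59 - 38 + 1 = 22

22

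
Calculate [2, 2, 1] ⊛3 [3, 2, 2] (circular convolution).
Use y[k] = Σ_j s[j]·t[(k-j) mod 3]. y[0] = 2×3 + 2×2 + 1×2 = 12; y[1] = 2×2 + 2×3 + 1×2 = 12; y[2] = 2×2 + 2×2 + 1×3 = 11. Result: [12, 12, 11]

[12, 12, 11]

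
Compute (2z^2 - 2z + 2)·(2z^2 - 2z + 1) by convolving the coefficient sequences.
Ascending coefficients: a = [2, -2, 2], b = [1, -2, 2]. c[0] = 2×1 = 2; c[1] = 2×-2 + -2×1 = -6; c[2] = 2×2 + -2×-2 + 2×1 = 10; c[3] = -2×2 + 2×-2 = -8; c[4] = 2×2 = 4. Result coefficients: [2, -6, 10, -8, 4] → 4z^4 - 8z^3 + 10z^2 - 6z + 2

4z^4 - 8z^3 + 10z^2 - 6z + 2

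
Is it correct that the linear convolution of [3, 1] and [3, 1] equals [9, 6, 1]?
Recompute linear convolution of [3, 1] and [3, 1]: y[0] = 3×3 = 9; y[1] = 3×1 + 1×3 = 6; y[2] = 1×1 = 1 → [9, 6, 1]. Given [9, 6, 1] matches, so answer: Yes

Yes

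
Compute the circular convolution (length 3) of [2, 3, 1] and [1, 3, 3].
Use y[k] = Σ_j s[j]·t[(k-j) mod 3]. y[0] = 2×1 + 3×3 + 1×3 = 14; y[1] = 2×3 + 3×1 + 1×3 = 12; y[2] = 2×3 + 3×3 + 1×1 = 16. Result: [14, 12, 16]

[14, 12, 16]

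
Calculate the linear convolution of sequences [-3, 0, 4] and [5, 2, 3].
y[0] = -3×5 = -15; y[1] = -3×2 + 0×5 = -6; y[2] = -3×3 + 0×2 + 4×5 = 11; y[3] = 0×3 + 4×2 = 8; y[4] = 4×3 = 12

[-15, -6, 11, 8, 12]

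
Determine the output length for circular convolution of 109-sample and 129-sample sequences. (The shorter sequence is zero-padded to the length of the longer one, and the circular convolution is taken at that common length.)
Circular convolution (zero-padding the shorter input) has length max(m, n) = max(109, 129) = 129

129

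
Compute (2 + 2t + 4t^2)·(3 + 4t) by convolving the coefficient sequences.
Ascending coefficients: a = [2, 2, 4], b = [3, 4]. c[0] = 2×3 = 6; c[1] = 2×4 + 2×3 = 14; c[2] = 2×4 + 4×3 = 20; c[3] = 4×4 = 16. Result coefficients: [6, 14, 20, 16] → 6 + 14t + 20t^2 + 16t^3

6 + 14t + 20t^2 + 16t^3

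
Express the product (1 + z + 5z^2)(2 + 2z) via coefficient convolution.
Ascending coefficients: a = [1, 1, 5], b = [2, 2]. c[0] = 1×2 = 2; c[1] = 1×2 + 1×2 = 4; c[2] = 1×2 + 5×2 = 12; c[3] = 5×2 = 10. Result coefficients: [2, 4, 12, 10] → 2 + 4z + 12z^2 + 10z^3

2 + 4z + 12z^2 + 10z^3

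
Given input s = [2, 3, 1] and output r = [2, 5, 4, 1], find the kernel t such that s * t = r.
Output length 4 = len(s) + len(t) - 1 ⇒ len(t) = 2. Solve t forward using t[k] = (r[k] - Σ_{i≥1} s[i]·t[k-i]) / s[0]: t[0] = r[0] / s[0] = 2 / 2 = 1; t[1] = (r[1] - 3×1) / s[0] = (5 - 3×1) / 2 = 1. So t = [1, 1]. Forward-check [2, 3, 1] * [1, 1]: r[0] = 2×1 = 2; r[1] = 2×1 + 3×1 = 5; r[2] = 3×1 + 1×1 = 4; r[3] = 1×1 = 1 → [2, 5, 4, 1] ✓

[1, 1]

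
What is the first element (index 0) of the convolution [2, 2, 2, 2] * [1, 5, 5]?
Use y[k] = Σ_i a[i]·b[k-i] at k=0. y[0] = 2×1 = 2

2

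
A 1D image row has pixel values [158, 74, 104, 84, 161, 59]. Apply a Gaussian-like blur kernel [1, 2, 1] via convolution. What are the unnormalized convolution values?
Convolve image row [158, 74, 104, 84, 161, 59] with kernel [1, 2, 1]: y[0] = 158×1 = 158; y[1] = 158×2 + 74×1 = 390; y[2] = 158×1 + 74×2 + 104×1 = 410; y[3] = 74×1 + 104×2 + 84×1 = 366; y[4] = 104×1 + 84×2 + 161×1 = 433; y[5] = 84×1 + 161×2 + 59×1 = 465; y[6] = 161×1 + 59×2 = 279; y[7] = 59×1 = 59 → [158, 390, 410, 366, 433, 465, 279, 59]. Normalization factor = sum(kernel) = 4.

[158, 390, 410, 366, 433, 465, 279, 59]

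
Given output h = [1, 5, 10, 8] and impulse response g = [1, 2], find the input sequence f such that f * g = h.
Deconvolve h=[1, 5, 10, 8] by g=[1, 2]. Since g[0]=1, solve forward: f[0] = h[0] / 1 = 1; f[1] = (h[1] - 1×2) / 1 = 3; f[2] = (h[2] - 3×2) / 1 = 4. So f = [1, 3, 4]. Check by forward convolution: h[0] = 1×1 = 1; h[1] = 1×2 + 3×1 = 5; h[2] = 3×2 + 4×1 = 10; h[3] = 4×2 = 8

[1, 3, 4]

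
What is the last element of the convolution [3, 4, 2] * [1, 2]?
Use y[k] = Σ_i a[i]·b[k-i] at k=3. y[3] = 2×2 = 4

4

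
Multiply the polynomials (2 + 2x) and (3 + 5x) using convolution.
Ascending coefficients: a = [2, 2], b = [3, 5]. c[0] = 2×3 = 6; c[1] = 2×5 + 2×3 = 16; c[2] = 2×5 = 10. Result coefficients: [6, 16, 10] → 6 + 16x + 10x^2

6 + 16x + 10x^2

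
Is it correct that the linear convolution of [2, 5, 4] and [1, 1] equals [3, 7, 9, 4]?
Recompute linear convolution of [2, 5, 4] and [1, 1]: y[0] = 2×1 = 2; y[1] = 2×1 + 5×1 = 7; y[2] = 5×1 + 4×1 = 9; y[3] = 4×1 = 4 → [2, 7, 9, 4]. Compare to given [3, 7, 9, 4]: they differ at index 0: given 3, correct 2, so answer: No

No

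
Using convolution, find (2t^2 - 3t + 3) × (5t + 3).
Ascending coefficients: a = [3, -3, 2], b = [3, 5]. c[0] = 3×3 = 9; c[1] = 3×5 + -3×3 = 6; c[2] = -3×5 + 2×3 = -9; c[3] = 2×5 = 10. Result coefficients: [9, 6, -9, 10] → 10t^3 - 9t^2 + 6t + 9

10t^3 - 9t^2 + 6t + 9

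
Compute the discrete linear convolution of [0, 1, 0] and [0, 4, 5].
y[0] = 0×0 = 0; y[1] = 0×4 + 1×0 = 0; y[2] = 0×5 + 1×4 + 0×0 = 4; y[3] = 1×5 + 0×4 = 5; y[4] = 0×5 = 0

[0, 0, 4, 5, 0]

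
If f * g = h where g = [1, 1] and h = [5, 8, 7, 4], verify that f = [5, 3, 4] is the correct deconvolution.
Forward-compute [5, 3, 4] * [1, 1]: h[0] = 5×1 = 5; h[1] = 5×1 + 3×1 = 8; h[2] = 3×1 + 4×1 = 7; h[3] = 4×1 = 4 → [5, 8, 7, 4]. Matches given h = [5, 8, 7, 4], so verified.

Verified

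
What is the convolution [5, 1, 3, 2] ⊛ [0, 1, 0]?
y[0] = 5×0 = 0; y[1] = 5×1 + 1×0 = 5; y[2] = 5×0 + 1×1 + 3×0 = 1; y[3] = 1×0 + 3×1 + 2×0 = 3; y[4] = 3×0 + 2×1 = 2; y[5] = 2×0 = 0

[0, 5, 1, 3, 2, 0]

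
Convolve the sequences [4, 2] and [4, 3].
y[0] = 4×4 = 16; y[1] = 4×3 + 2×4 = 20; y[2] = 2×3 = 6

[16, 20, 6]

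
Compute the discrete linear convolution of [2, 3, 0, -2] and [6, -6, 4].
y[0] = 2×6 = 12; y[1] = 2×-6 + 3×6 = 6; y[2] = 2×4 + 3×-6 + 0×6 = -10; y[3] = 3×4 + 0×-6 + -2×6 = 0; y[4] = 0×4 + -2×-6 = 12; y[5] = -2×4 = -8

[12, 6, -10, 0, 12, -8]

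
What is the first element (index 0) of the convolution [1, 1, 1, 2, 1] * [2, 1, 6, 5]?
Use y[k] = Σ_i a[i]·b[k-i] at k=0. y[0] = 1×2 = 2

2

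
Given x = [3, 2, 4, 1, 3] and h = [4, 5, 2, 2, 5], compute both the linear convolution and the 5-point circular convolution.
Linear: y_lin[0] = 3×4 = 12; y_lin[1] = 3×5 + 2×4 = 23; y_lin[2] = 3×2 + 2×5 + 4×4 = 32; y_lin[3] = 3×2 + 2×2 + 4×5 + 1×4 = 34; y_lin[4] = 3×5 + 2×2 + 4×2 + 1×5 + 3×4 = 44; y_lin[5] = 2×5 + 4×2 + 1×2 + 3×5 = 35; y_lin[6] = 4×5 + 1×2 + 3×2 = 28; y_lin[7] = 1×5 + 3×2 = 11; y_lin[8] = 3×5 = 15 → [12, 23, 32, 34, 44, 35, 28, 11, 15]. Circular (length 5): y[0] = 3×4 + 2×5 + 4×2 + 1×2 + 3×5 = 47; y[1] = 3×5 + 2×4 + 4×5 + 1×2 + 3×2 = 51; y[2] = 3×2 + 2×5 + 4×4 + 1×5 + 3×2 = 43; y[3] = 3×2 + 2×2 + 4×5 + 1×4 + 3×5 = 49; y[4] = 3×5 + 2×2 + 4×2 + 1×5 + 3×4 = 44 → [47, 51, 43, 49, 44]

Linear: [12, 23, 32, 34, 44, 35, 28, 11, 15], Circular: [47, 51, 43, 49, 44]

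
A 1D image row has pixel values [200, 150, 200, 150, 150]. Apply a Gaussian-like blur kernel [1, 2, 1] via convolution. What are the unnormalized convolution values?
Convolve image row [200, 150, 200, 150, 150] with kernel [1, 2, 1]: y[0] = 200×1 = 200; y[1] = 200×2 + 150×1 = 550; y[2] = 200×1 + 150×2 + 200×1 = 700; y[3] = 150×1 + 200×2 + 150×1 = 700; y[4] = 200×1 + 150×2 + 150×1 = 650; y[5] = 150×1 + 150×2 = 450; y[6] = 150×1 = 150 → [200, 550, 700, 700, 650, 450, 150]. Normalization factor = sum(kernel) = 4.

[200, 550, 700, 700, 650, 450, 150]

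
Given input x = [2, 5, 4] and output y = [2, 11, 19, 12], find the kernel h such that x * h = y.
Output length 4 = len(x) + len(h) - 1 ⇒ len(h) = 2. Solve h forward using h[k] = (y[k] - Σ_{i≥1} x[i]·h[k-i]) / x[0]: h[0] = y[0] / x[0] = 2 / 2 = 1; h[1] = (y[1] - 5×1) / x[0] = (11 - 5×1) / 2 = 3. So h = [1, 3]. Forward-check [2, 5, 4] * [1, 3]: y[0] = 2×1 = 2; y[1] = 2×3 + 5×1 = 11; y[2] = 5×3 + 4×1 = 19; y[3] = 4×3 = 12 → [2, 11, 19, 12] ✓

[1, 3]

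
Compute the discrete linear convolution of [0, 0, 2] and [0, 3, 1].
y[0] = 0×0 = 0; y[1] = 0×3 + 0×0 = 0; y[2] = 0×1 + 0×3 + 2×0 = 0; y[3] = 0×1 + 2×3 = 6; y[4] = 2×1 = 2

[0, 0, 0, 6, 2]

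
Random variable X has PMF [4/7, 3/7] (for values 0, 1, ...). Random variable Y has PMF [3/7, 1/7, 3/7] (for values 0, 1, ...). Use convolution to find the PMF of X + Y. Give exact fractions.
P(X+Y=k) = Σ_i P(X=i)·P(Y=k-i) — a convolution of [4/7, 3/7] and [3/7, 1/7, 3/7]. P(X+Y=0) = (4/7)×(3/7) = 12/49; P(X+Y=1) = (4/7)×(1/7) + (3/7)×(3/7) = 4/49 + 9/49 = 13/49; P(X+Y=2) = (4/7)×(3/7) + (3/7)×(1/7) = 12/49 + 3/49 = 15/49; P(X+Y=3) = (3/7)×(3/7) = 9/49. PMF: [12/49, 13/49, 15/49, 9/49] (sums to 1 ✓)

[12/49, 13/49, 15/49, 9/49]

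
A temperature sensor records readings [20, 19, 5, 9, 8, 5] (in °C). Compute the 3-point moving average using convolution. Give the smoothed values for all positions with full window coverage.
3-point moving average kernel = [1, 1, 1]. Apply in 'valid' mode (full window coverage): avg[0] = (20 + 19 + 5) / 3 = 14.67; avg[1] = (19 + 5 + 9) / 3 = 11.0; avg[2] = (5 + 9 + 8) / 3 = 7.33; avg[3] = (9 + 8 + 5) / 3 = 7.33. Smoothed values: [14.67, 11.0, 7.33, 7.33]

[14.67, 11.0, 7.33, 7.33]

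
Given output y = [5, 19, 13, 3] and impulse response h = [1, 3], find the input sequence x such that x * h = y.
Deconvolve y=[5, 19, 13, 3] by h=[1, 3]. Since h[0]=1, solve forward: x[0] = y[0] / 1 = 5; x[1] = (y[1] - 5×3) / 1 = 4; x[2] = (y[2] - 4×3) / 1 = 1. So x = [5, 4, 1]. Check by forward convolution: y[0] = 5×1 = 5; y[1] = 5×3 + 4×1 = 19; y[2] = 4×3 + 1×1 = 13; y[3] = 1×3 = 3

[5, 4, 1]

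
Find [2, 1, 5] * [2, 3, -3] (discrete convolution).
y[0] = 2×2 = 4; y[1] = 2×3 + 1×2 = 8; y[2] = 2×-3 + 1×3 + 5×2 = 7; y[3] = 1×-3 + 5×3 = 12; y[4] = 5×-3 = -15

[4, 8, 7, 12, -15]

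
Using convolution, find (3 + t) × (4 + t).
Ascending coefficients: a = [3, 1], b = [4, 1]. c[0] = 3×4 = 12; c[1] = 3×1 + 1×4 = 7; c[2] = 1×1 = 1. Result coefficients: [12, 7, 1] → 12 + 7t + t^2

12 + 7t + t^2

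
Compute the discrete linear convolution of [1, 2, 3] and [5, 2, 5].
y[0] = 1×5 = 5; y[1] = 1×2 + 2×5 = 12; y[2] = 1×5 + 2×2 + 3×5 = 24; y[3] = 2×5 + 3×2 = 16; y[4] = 3×5 = 15

[5, 12, 24, 16, 15]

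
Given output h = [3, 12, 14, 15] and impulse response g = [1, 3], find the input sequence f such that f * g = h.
Deconvolve h=[3, 12, 14, 15] by g=[1, 3]. Since g[0]=1, solve forward: f[0] = h[0] / 1 = 3; f[1] = (h[1] - 3×3) / 1 = 3; f[2] = (h[2] - 3×3) / 1 = 5. So f = [3, 3, 5]. Check by forward convolution: h[0] = 3×1 = 3; h[1] = 3×3 + 3×1 = 12; h[2] = 3×3 + 5×1 = 14; h[3] = 5×3 = 15

[3, 3, 5]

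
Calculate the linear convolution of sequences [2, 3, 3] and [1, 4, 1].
y[0] = 2×1 = 2; y[1] = 2×4 + 3×1 = 11; y[2] = 2×1 + 3×4 + 3×1 = 17; y[3] = 3×1 + 3×4 = 15; y[4] = 3×1 = 3

[2, 11, 17, 15, 3]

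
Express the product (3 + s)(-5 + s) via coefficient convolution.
Ascending coefficients: a = [3, 1], b = [-5, 1]. c[0] = 3×-5 = -15; c[1] = 3×1 + 1×-5 = -2; c[2] = 1×1 = 1. Result coefficients: [-15, -2, 1] → -15 - 2s + s^2

-15 - 2s + s^2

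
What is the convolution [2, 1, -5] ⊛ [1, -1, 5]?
y[0] = 2×1 = 2; y[1] = 2×-1 + 1×1 = -1; y[2] = 2×5 + 1×-1 + -5×1 = 4; y[3] = 1×5 + -5×-1 = 10; y[4] = -5×5 = -25

[2, -1, 4, 10, -25]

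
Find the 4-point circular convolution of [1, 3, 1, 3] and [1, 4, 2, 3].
Use y[k] = Σ_j u[j]·v[(k-j) mod 4]. y[0] = 1×1 + 3×3 + 1×2 + 3×4 = 24; y[1] = 1×4 + 3×1 + 1×3 + 3×2 = 16; y[2] = 1×2 + 3×4 + 1×1 + 3×3 = 24; y[3] = 1×3 + 3×2 + 1×4 + 3×1 = 16. Result: [24, 16, 24, 16]

[24, 16, 24, 16]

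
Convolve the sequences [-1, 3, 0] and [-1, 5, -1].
y[0] = -1×-1 = 1; y[1] = -1×5 + 3×-1 = -8; y[2] = -1×-1 + 3×5 + 0×-1 = 16; y[3] = 3×-1 + 0×5 = -3; y[4] = 0×-1 = 0

[1, -8, 16, -3, 0]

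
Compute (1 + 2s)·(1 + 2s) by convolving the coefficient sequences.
Ascending coefficients: a = [1, 2], b = [1, 2]. c[0] = 1×1 = 1; c[1] = 1×2 + 2×1 = 4; c[2] = 2×2 = 4. Result coefficients: [1, 4, 4] → 1 + 4s + 4s^2

1 + 4s + 4s^2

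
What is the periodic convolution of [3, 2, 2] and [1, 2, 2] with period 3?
Use y[k] = Σ_j a[j]·b[(k-j) mod 3]. y[0] = 3×1 + 2×2 + 2×2 = 11; y[1] = 3×2 + 2×1 + 2×2 = 12; y[2] = 3×2 + 2×2 + 2×1 = 12. Result: [11, 12, 12]

[11, 12, 12]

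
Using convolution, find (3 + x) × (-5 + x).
Ascending coefficients: a = [3, 1], b = [-5, 1]. c[0] = 3×-5 = -15; c[1] = 3×1 + 1×-5 = -2; c[2] = 1×1 = 1. Result coefficients: [-15, -2, 1] → -15 - 2x + x^2

-15 - 2x + x^2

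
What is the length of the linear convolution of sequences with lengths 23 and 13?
Linear/full convolution length: m + n - 1 = 23 + 13 - 1 = 35

35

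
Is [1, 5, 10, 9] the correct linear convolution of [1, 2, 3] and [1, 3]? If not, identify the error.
Recompute linear convolution of [1, 2, 3] and [1, 3]: y[0] = 1×1 = 1; y[1] = 1×3 + 2×1 = 5; y[2] = 2×3 + 3×1 = 9; y[3] = 3×3 = 9 → [1, 5, 9, 9]. Compare to given [1, 5, 10, 9]: they differ at index 2: given 10, correct 9, so answer: No

No. Error at index 2: given 10, correct 9.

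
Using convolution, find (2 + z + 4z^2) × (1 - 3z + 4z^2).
Ascending coefficients: a = [2, 1, 4], b = [1, -3, 4]. c[0] = 2×1 = 2; c[1] = 2×-3 + 1×1 = -5; c[2] = 2×4 + 1×-3 + 4×1 = 9; c[3] = 1×4 + 4×-3 = -8; c[4] = 4×4 = 16. Result coefficients: [2, -5, 9, -8, 16] → 2 - 5z + 9z^2 - 8z^3 + 16z^4

2 - 5z + 9z^2 - 8z^3 + 16z^4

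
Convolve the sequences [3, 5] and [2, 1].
y[0] = 3×2 = 6; y[1] = 3×1 + 5×2 = 13; y[2] = 5×1 = 5

[6, 13, 5]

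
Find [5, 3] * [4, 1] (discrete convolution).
y[0] = 5×4 = 20; y[1] = 5×1 + 3×4 = 17; y[2] = 3×1 = 3

[20, 17, 3]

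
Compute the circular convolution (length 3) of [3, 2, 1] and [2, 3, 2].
Use y[k] = Σ_j f[j]·g[(k-j) mod 3]. y[0] = 3×2 + 2×2 + 1×3 = 13; y[1] = 3×3 + 2×2 + 1×2 = 15; y[2] = 3×2 + 2×3 + 1×2 = 14. Result: [13, 15, 14]

[13, 15, 14]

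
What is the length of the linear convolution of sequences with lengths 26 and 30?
Linear/full convolution length: m + n - 1 = 26 + 30 - 1 = 55

55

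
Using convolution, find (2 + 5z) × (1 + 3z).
Ascending coefficients: a = [2, 5], b = [1, 3]. c[0] = 2×1 = 2; c[1] = 2×3 + 5×1 = 11; c[2] = 5×3 = 15. Result coefficients: [2, 11, 15] → 2 + 11z + 15z^2

2 + 11z + 15z^2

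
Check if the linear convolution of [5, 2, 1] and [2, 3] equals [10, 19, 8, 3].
Recompute linear convolution of [5, 2, 1] and [2, 3]: y[0] = 5×2 = 10; y[1] = 5×3 + 2×2 = 19; y[2] = 2×3 + 1×2 = 8; y[3] = 1×3 = 3 → [10, 19, 8, 3]. Given [10, 19, 8, 3] matches, so answer: Yes

Yes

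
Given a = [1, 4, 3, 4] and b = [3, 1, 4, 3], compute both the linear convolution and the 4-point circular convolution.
Linear: y_lin[0] = 1×3 = 3; y_lin[1] = 1×1 + 4×3 = 13; y_lin[2] = 1×4 + 4×1 + 3×3 = 17; y_lin[3] = 1×3 + 4×4 + 3×1 + 4×3 = 34; y_lin[4] = 4×3 + 3×4 + 4×1 = 28; y_lin[5] = 3×3 + 4×4 = 25; y_lin[6] = 4×3 = 12 → [3, 13, 17, 34, 28, 25, 12]. Circular (length 4): y[0] = 1×3 + 4×3 + 3×4 + 4×1 = 31; y[1] = 1×1 + 4×3 + 3×3 + 4×4 = 38; y[2] = 1×4 + 4×1 + 3×3 + 4×3 = 29; y[3] = 1×3 + 4×4 + 3×1 + 4×3 = 34 → [31, 38, 29, 34]

Linear: [3, 13, 17, 34, 28, 25, 12], Circular: [31, 38, 29, 34]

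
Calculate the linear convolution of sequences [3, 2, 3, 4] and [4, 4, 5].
y[0] = 3×4 = 12; y[1] = 3×4 + 2×4 = 20; y[2] = 3×5 + 2×4 + 3×4 = 35; y[3] = 2×5 + 3×4 + 4×4 = 38; y[4] = 3×5 + 4×4 = 31; y[5] = 4×5 = 20

[12, 20, 35, 38, 31, 20]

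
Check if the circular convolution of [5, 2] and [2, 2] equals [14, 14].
Recompute circular convolution of [5, 2] and [2, 2]: y[0] = 5×2 + 2×2 = 14; y[1] = 5×2 + 2×2 = 14 → [14, 14]. Given [14, 14] matches, so answer: Yes

Yes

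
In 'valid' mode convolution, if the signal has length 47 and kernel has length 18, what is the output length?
'Valid' mode counts only positions where the kernel fully overlaps the signal: m - n + 1 = 47 - 18 + 1 = 30

30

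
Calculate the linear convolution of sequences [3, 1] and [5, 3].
y[0] = 3×5 = 15; y[1] = 3×3 + 1×5 = 14; y[2] = 1×3 = 3

[15, 14, 3]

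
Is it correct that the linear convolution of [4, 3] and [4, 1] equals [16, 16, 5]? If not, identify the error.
Recompute linear convolution of [4, 3] and [4, 1]: y[0] = 4×4 = 16; y[1] = 4×1 + 3×4 = 16; y[2] = 3×1 = 3 → [16, 16, 3]. Compare to given [16, 16, 5]: they differ at index 2: given 5, correct 3, so answer: No

No. Error at index 2: given 5, correct 3.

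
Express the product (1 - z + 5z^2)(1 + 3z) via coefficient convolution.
Ascending coefficients: a = [1, -1, 5], b = [1, 3]. c[0] = 1×1 = 1; c[1] = 1×3 + -1×1 = 2; c[2] = -1×3 + 5×1 = 2; c[3] = 5×3 = 15. Result coefficients: [1, 2, 2, 15] → 1 + 2z + 2z^2 + 15z^3

1 + 2z + 2z^2 + 15z^3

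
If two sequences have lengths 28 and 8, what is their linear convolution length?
Linear/full convolution length: m + n - 1 = 28 + 8 - 1 = 35

35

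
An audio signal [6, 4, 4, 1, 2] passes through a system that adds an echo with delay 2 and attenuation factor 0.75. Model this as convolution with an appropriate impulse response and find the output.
Direct-path + delayed-attenuated-path model → impulse response h = [1, 0, 0.75] (1 at lag 0, 0.75 at lag 2). Output y[n] = x[n] + 0.75·x[n - 2] (with x[n] = 0 outside 0..4): y[0] = 6 + 0.75×0 = 6; y[1] = 4 + 0.75×0 = 4; y[2] = 4 + 0.75×6 = 8.5; y[3] = 1 + 0.75×4 = 4.0; y[4] = 2 + 0.75×4 = 5.0; y[5] = 0 + 0.75×1 = 0.75; y[6] = 0 + 0.75×2 = 1.5. So y = [6, 4, 8.5, 4.0, 5.0, 0.75, 1.5]

[6, 4, 8.5, 4.0, 5.0, 0.75, 1.5]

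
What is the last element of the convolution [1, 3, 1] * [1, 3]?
Use y[k] = Σ_i a[i]·b[k-i] at k=3. y[3] = 1×3 = 3

3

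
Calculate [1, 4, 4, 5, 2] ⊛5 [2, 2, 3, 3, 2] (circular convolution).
Use y[k] = Σ_j s[j]·t[(k-j) mod 5]. y[0] = 1×2 + 4×2 + 4×3 + 5×3 + 2×2 = 41; y[1] = 1×2 + 4×2 + 4×2 + 5×3 + 2×3 = 39; y[2] = 1×3 + 4×2 + 4×2 + 5×2 + 2×3 = 35; y[3] = 1×3 + 4×3 + 4×2 + 5×2 + 2×2 = 37; y[4] = 1×2 + 4×3 + 4×3 + 5×2 + 2×2 = 40. Result: [41, 39, 35, 37, 40]

[41, 39, 35, 37, 40]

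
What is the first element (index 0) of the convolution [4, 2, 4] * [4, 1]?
Use y[k] = Σ_i a[i]·b[k-i] at k=0. y[0] = 4×4 = 16

16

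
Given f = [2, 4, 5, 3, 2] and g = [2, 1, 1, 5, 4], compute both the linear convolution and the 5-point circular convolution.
Linear: y_lin[0] = 2×2 = 4; y_lin[1] = 2×1 + 4×2 = 10; y_lin[2] = 2×1 + 4×1 + 5×2 = 16; y_lin[3] = 2×5 + 4×1 + 5×1 + 3×2 = 25; y_lin[4] = 2×4 + 4×5 + 5×1 + 3×1 + 2×2 = 40; y_lin[5] = 4×4 + 5×5 + 3×1 + 2×1 = 46; y_lin[6] = 5×4 + 3×5 + 2×1 = 37; y_lin[7] = 3×4 + 2×5 = 22; y_lin[8] = 2×4 = 8 → [4, 10, 16, 25, 40, 46, 37, 22, 8]. Circular (length 5): y[0] = 2×2 + 4×4 + 5×5 + 3×1 + 2×1 = 50; y[1] = 2×1 + 4×2 + 5×4 + 3×5 + 2×1 = 47; y[2] = 2×1 + 4×1 + 5×2 + 3×4 + 2×5 = 38; y[3] = 2×5 + 4×1 + 5×1 + 3×2 + 2×4 = 33; y[4] = 2×4 + 4×5 + 5×1 + 3×1 + 2×2 = 40 → [50, 47, 38, 33, 40]

Linear: [4, 10, 16, 25, 40, 46, 37, 22, 8], Circular: [50, 47, 38, 33, 40]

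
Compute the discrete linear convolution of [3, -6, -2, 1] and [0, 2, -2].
y[0] = 3×0 = 0; y[1] = 3×2 + -6×0 = 6; y[2] = 3×-2 + -6×2 + -2×0 = -18; y[3] = -6×-2 + -2×2 + 1×0 = 8; y[4] = -2×-2 + 1×2 = 6; y[5] = 1×-2 = -2

[0, 6, -18, 8, 6, -2]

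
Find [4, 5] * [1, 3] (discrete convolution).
y[0] = 4×1 = 4; y[1] = 4×3 + 5×1 = 17; y[2] = 5×3 = 15

[4, 17, 15]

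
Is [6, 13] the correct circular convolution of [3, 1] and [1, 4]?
Recompute circular convolution of [3, 1] and [1, 4]: y[0] = 3×1 + 1×4 = 7; y[1] = 3×4 + 1×1 = 13 → [7, 13]. Compare to given [6, 13]: they differ at index 0: given 6, correct 7, so answer: No

No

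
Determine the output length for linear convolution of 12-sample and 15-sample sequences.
Linear/full convolution length: m + n - 1 = 12 + 15 - 1 = 26

26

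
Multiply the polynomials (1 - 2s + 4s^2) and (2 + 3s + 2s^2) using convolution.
Ascending coefficients: a = [1, -2, 4], b = [2, 3, 2]. c[0] = 1×2 = 2; c[1] = 1×3 + -2×2 = -1; c[2] = 1×2 + -2×3 + 4×2 = 4; c[3] = -2×2 + 4×3 = 8; c[4] = 4×2 = 8. Result coefficients: [2, -1, 4, 8, 8] → 2 - s + 4s^2 + 8s^3 + 8s^4

2 - s + 4s^2 + 8s^3 + 8s^4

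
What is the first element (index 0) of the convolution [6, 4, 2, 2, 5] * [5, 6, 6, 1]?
Use y[k] = Σ_i a[i]·b[k-i] at k=0. y[0] = 6×5 = 30

30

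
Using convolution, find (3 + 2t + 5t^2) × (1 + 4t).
Ascending coefficients: a = [3, 2, 5], b = [1, 4]. c[0] = 3×1 = 3; c[1] = 3×4 + 2×1 = 14; c[2] = 2×4 + 5×1 = 13; c[3] = 5×4 = 20. Result coefficients: [3, 14, 13, 20] → 3 + 14t + 13t^2 + 20t^3

3 + 14t + 13t^2 + 20t^3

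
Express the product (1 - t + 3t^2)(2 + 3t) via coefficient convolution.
Ascending coefficients: a = [1, -1, 3], b = [2, 3]. c[0] = 1×2 = 2; c[1] = 1×3 + -1×2 = 1; c[2] = -1×3 + 3×2 = 3; c[3] = 3×3 = 9. Result coefficients: [2, 1, 3, 9] → 2 + t + 3t^2 + 9t^3

2 + t + 3t^2 + 9t^3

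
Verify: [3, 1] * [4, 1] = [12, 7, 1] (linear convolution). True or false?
Recompute linear convolution of [3, 1] and [4, 1]: y[0] = 3×4 = 12; y[1] = 3×1 + 1×4 = 7; y[2] = 1×1 = 1 → [12, 7, 1]. Given [12, 7, 1] matches, so answer: Yes

Yes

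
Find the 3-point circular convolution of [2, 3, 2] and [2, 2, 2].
Use y[k] = Σ_j x[j]·h[(k-j) mod 3]. y[0] = 2×2 + 3×2 + 2×2 = 14; y[1] = 2×2 + 3×2 + 2×2 = 14; y[2] = 2×2 + 3×2 + 2×2 = 14. Result: [14, 14, 14]

[14, 14, 14]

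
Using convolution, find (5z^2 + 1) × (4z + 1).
Ascending coefficients: a = [1, 0, 5], b = [1, 4]. c[0] = 1×1 = 1; c[1] = 1×4 + 0×1 = 4; c[2] = 0×4 + 5×1 = 5; c[3] = 5×4 = 20. Result coefficients: [1, 4, 5, 20] → 20z^3 + 5z^2 + 4z + 1

20z^3 + 5z^2 + 4z + 1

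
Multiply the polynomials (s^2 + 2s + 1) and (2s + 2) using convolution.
Ascending coefficients: a = [1, 2, 1], b = [2, 2]. c[0] = 1×2 = 2; c[1] = 1×2 + 2×2 = 6; c[2] = 2×2 + 1×2 = 6; c[3] = 1×2 = 2. Result coefficients: [2, 6, 6, 2] → 2s^3 + 6s^2 + 6s + 2

2s^3 + 6s^2 + 6s + 2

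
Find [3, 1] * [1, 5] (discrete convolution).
y[0] = 3×1 = 3; y[1] = 3×5 + 1×1 = 16; y[2] = 1×5 = 5

[3, 16, 5]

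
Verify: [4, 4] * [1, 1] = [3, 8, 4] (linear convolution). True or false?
Recompute linear convolution of [4, 4] and [1, 1]: y[0] = 4×1 = 4; y[1] = 4×1 + 4×1 = 8; y[2] = 4×1 = 4 → [4, 8, 4]. Compare to given [3, 8, 4]: they differ at index 0: given 3, correct 4, so answer: No

No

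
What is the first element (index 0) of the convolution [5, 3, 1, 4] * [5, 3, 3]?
Use y[k] = Σ_i a[i]·b[k-i] at k=0. y[0] = 5×5 = 25

25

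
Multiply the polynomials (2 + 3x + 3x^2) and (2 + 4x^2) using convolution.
Ascending coefficients: a = [2, 3, 3], b = [2, 0, 4]. c[0] = 2×2 = 4; c[1] = 2×0 + 3×2 = 6; c[2] = 2×4 + 3×0 + 3×2 = 14; c[3] = 3×4 + 3×0 = 12; c[4] = 3×4 = 12. Result coefficients: [4, 6, 14, 12, 12] → 4 + 6x + 14x^2 + 12x^3 + 12x^4

4 + 6x + 14x^2 + 12x^3 + 12x^4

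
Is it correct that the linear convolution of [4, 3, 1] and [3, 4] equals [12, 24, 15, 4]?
Recompute linear convolution of [4, 3, 1] and [3, 4]: y[0] = 4×3 = 12; y[1] = 4×4 + 3×3 = 25; y[2] = 3×4 + 1×3 = 15; y[3] = 1×4 = 4 → [12, 25, 15, 4]. Compare to given [12, 24, 15, 4]: they differ at index 1: given 24, correct 25, so answer: No

No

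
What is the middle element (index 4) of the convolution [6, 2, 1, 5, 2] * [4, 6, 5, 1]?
Use y[k] = Σ_i a[i]·b[k-i] at k=4. y[4] = 2×1 + 1×5 + 5×6 + 2×4 = 45

45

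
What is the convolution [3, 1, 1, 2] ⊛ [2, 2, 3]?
y[0] = 3×2 = 6; y[1] = 3×2 + 1×2 = 8; y[2] = 3×3 + 1×2 + 1×2 = 13; y[3] = 1×3 + 1×2 + 2×2 = 9; y[4] = 1×3 + 2×2 = 7; y[5] = 2×3 = 6

[6, 8, 13, 9, 7, 6]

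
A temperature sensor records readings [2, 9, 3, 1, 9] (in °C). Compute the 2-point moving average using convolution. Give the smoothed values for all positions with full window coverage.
2-point moving average kernel = [1, 1]. Apply in 'valid' mode (full window coverage): avg[0] = (2 + 9) / 2 = 5.5; avg[1] = (9 + 3) / 2 = 6.0; avg[2] = (3 + 1) / 2 = 2.0; avg[3] = (1 + 9) / 2 = 5.0. Smoothed values: [5.5, 6.0, 2.0, 5.0]

[5.5, 6.0, 2.0, 5.0]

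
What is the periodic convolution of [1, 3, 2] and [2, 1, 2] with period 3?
Use y[k] = Σ_j a[j]·b[(k-j) mod 3]. y[0] = 1×2 + 3×2 + 2×1 = 10; y[1] = 1×1 + 3×2 + 2×2 = 11; y[2] = 1×2 + 3×1 + 2×2 = 9. Result: [10, 11, 9]

[10, 11, 9]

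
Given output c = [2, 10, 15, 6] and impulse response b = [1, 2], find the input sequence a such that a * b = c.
Deconvolve c=[2, 10, 15, 6] by b=[1, 2]. Since b[0]=1, solve forward: a[0] = c[0] / 1 = 2; a[1] = (c[1] - 2×2) / 1 = 6; a[2] = (c[2] - 6×2) / 1 = 3. So a = [2, 6, 3]. Check by forward convolution: c[0] = 2×1 = 2; c[1] = 2×2 + 6×1 = 10; c[2] = 6×2 + 3×1 = 15; c[3] = 3×2 = 6

[2, 6, 3]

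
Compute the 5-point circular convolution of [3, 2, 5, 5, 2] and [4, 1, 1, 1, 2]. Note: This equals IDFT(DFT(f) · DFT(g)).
Either evaluate y[k] = Σ_j f[j]·g[(k-j) mod 5] directly, or use IDFT(DFT(f) · DFT(g)). y[0] = 3×4 + 2×2 + 5×1 + 5×1 + 2×1 = 28; y[1] = 3×1 + 2×4 + 5×2 + 5×1 + 2×1 = 28; y[2] = 3×1 + 2×1 + 5×4 + 5×2 + 2×1 = 37; y[3] = 3×1 + 2×1 + 5×1 + 5×4 + 2×2 = 34; y[4] = 3×2 + 2×1 + 5×1 + 5×1 + 2×4 = 26. Result: [28, 28, 37, 34, 26]

[28, 28, 37, 34, 26]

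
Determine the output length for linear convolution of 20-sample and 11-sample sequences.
Linear/full convolution length: m + n - 1 = 20 + 11 - 1 = 30

30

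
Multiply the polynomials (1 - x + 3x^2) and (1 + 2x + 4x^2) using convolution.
Ascending coefficients: a = [1, -1, 3], b = [1, 2, 4]. c[0] = 1×1 = 1; c[1] = 1×2 + -1×1 = 1; c[2] = 1×4 + -1×2 + 3×1 = 5; c[3] = -1×4 + 3×2 = 2; c[4] = 3×4 = 12. Result coefficients: [1, 1, 5, 2, 12] → 1 + x + 5x^2 + 2x^3 + 12x^4

1 + x + 5x^2 + 2x^3 + 12x^4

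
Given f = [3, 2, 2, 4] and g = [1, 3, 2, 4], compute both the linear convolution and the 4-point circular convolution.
Linear: y_lin[0] = 3×1 = 3; y_lin[1] = 3×3 + 2×1 = 11; y_lin[2] = 3×2 + 2×3 + 2×1 = 14; y_lin[3] = 3×4 + 2×2 + 2×3 + 4×1 = 26; y_lin[4] = 2×4 + 2×2 + 4×3 = 24; y_lin[5] = 2×4 + 4×2 = 16; y_lin[6] = 4×4 = 16 → [3, 11, 14, 26, 24, 16, 16]. Circular (length 4): y[0] = 3×1 + 2×4 + 2×2 + 4×3 = 27; y[1] = 3×3 + 2×1 + 2×4 + 4×2 = 27; y[2] = 3×2 + 2×3 + 2×1 + 4×4 = 30; y[3] = 3×4 + 2×2 + 2×3 + 4×1 = 26 → [27, 27, 30, 26]

Linear: [3, 11, 14, 26, 24, 16, 16], Circular: [27, 27, 30, 26]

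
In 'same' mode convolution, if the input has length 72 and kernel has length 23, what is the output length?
'Same' mode returns an output with the same length as the input: 72

72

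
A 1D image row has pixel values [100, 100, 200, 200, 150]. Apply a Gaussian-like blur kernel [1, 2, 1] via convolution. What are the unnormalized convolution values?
Convolve image row [100, 100, 200, 200, 150] with kernel [1, 2, 1]: y[0] = 100×1 = 100; y[1] = 100×2 + 100×1 = 300; y[2] = 100×1 + 100×2 + 200×1 = 500; y[3] = 100×1 + 200×2 + 200×1 = 700; y[4] = 200×1 + 200×2 + 150×1 = 750; y[5] = 200×1 + 150×2 = 500; y[6] = 150×1 = 150 → [100, 300, 500, 700, 750, 500, 150]. Normalization factor = sum(kernel) = 4.

[100, 300, 500, 700, 750, 500, 150]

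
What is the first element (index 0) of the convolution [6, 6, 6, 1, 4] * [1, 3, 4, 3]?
Use y[k] = Σ_i a[i]·b[k-i] at k=0. y[0] = 6×1 = 6

6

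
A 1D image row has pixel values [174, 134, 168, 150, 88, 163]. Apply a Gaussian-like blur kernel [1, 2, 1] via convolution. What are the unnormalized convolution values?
Convolve image row [174, 134, 168, 150, 88, 163] with kernel [1, 2, 1]: y[0] = 174×1 = 174; y[1] = 174×2 + 134×1 = 482; y[2] = 174×1 + 134×2 + 168×1 = 610; y[3] = 134×1 + 168×2 + 150×1 = 620; y[4] = 168×1 + 150×2 + 88×1 = 556; y[5] = 150×1 + 88×2 + 163×1 = 489; y[6] = 88×1 + 163×2 = 414; y[7] = 163×1 = 163 → [174, 482, 610, 620, 556, 489, 414, 163]. Normalization factor = sum(kernel) = 4.

[174, 482, 610, 620, 556, 489, 414, 163]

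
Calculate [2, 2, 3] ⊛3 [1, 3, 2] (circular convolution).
Use y[k] = Σ_j x[j]·h[(k-j) mod 3]. y[0] = 2×1 + 2×2 + 3×3 = 15; y[1] = 2×3 + 2×1 + 3×2 = 14; y[2] = 2×2 + 2×3 + 3×1 = 13. Result: [15, 14, 13]

[15, 14, 13]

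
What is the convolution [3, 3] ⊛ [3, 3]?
y[0] = 3×3 = 9; y[1] = 3×3 + 3×3 = 18; y[2] = 3×3 = 9

[9, 18, 9]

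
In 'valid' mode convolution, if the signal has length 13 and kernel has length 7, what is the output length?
'Valid' mode counts only positions where the kernel fully overlaps the signal: m - n + 1 = 13 - 7 + 1 = 7

7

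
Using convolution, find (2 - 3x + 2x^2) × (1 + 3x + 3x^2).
Ascending coefficients: a = [2, -3, 2], b = [1, 3, 3]. c[0] = 2×1 = 2; c[1] = 2×3 + -3×1 = 3; c[2] = 2×3 + -3×3 + 2×1 = -1; c[3] = -3×3 + 2×3 = -3; c[4] = 2×3 = 6. Result coefficients: [2, 3, -1, -3, 6] → 2 + 3x - x^2 - 3x^3 + 6x^4

2 + 3x - x^2 - 3x^3 + 6x^4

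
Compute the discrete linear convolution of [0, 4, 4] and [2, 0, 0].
y[0] = 0×2 = 0; y[1] = 0×0 + 4×2 = 8; y[2] = 0×0 + 4×0 + 4×2 = 8; y[3] = 4×0 + 4×0 = 0; y[4] = 4×0 = 0

[0, 8, 8, 0, 0]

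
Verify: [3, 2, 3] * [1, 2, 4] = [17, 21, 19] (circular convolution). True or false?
Recompute circular convolution of [3, 2, 3] and [1, 2, 4]: y[0] = 3×1 + 2×4 + 3×2 = 17; y[1] = 3×2 + 2×1 + 3×4 = 20; y[2] = 3×4 + 2×2 + 3×1 = 19 → [17, 20, 19]. Compare to given [17, 21, 19]: they differ at index 1: given 21, correct 20, so answer: No

No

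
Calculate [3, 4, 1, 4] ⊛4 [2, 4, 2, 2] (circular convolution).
Use y[k] = Σ_j x[j]·h[(k-j) mod 4]. y[0] = 3×2 + 4×2 + 1×2 + 4×4 = 32; y[1] = 3×4 + 4×2 + 1×2 + 4×2 = 30; y[2] = 3×2 + 4×4 + 1×2 + 4×2 = 32; y[3] = 3×2 + 4×2 + 1×4 + 4×2 = 26. Result: [32, 30, 32, 26]

[32, 30, 32, 26]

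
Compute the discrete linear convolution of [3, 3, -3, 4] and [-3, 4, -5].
y[0] = 3×-3 = -9; y[1] = 3×4 + 3×-3 = 3; y[2] = 3×-5 + 3×4 + -3×-3 = 6; y[3] = 3×-5 + -3×4 + 4×-3 = -39; y[4] = -3×-5 + 4×4 = 31; y[5] = 4×-5 = -20

[-9, 3, 6, -39, 31, -20]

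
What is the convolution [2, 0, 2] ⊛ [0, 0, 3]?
y[0] = 2×0 = 0; y[1] = 2×0 + 0×0 = 0; y[2] = 2×3 + 0×0 + 2×0 = 6; y[3] = 0×3 + 2×0 = 0; y[4] = 2×3 = 6

[0, 0, 6, 0, 6]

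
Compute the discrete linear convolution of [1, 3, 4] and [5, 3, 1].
y[0] = 1×5 = 5; y[1] = 1×3 + 3×5 = 18; y[2] = 1×1 + 3×3 + 4×5 = 30; y[3] = 3×1 + 4×3 = 15; y[4] = 4×1 = 4

[5, 18, 30, 15, 4]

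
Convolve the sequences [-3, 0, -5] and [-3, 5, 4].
y[0] = -3×-3 = 9; y[1] = -3×5 + 0×-3 = -15; y[2] = -3×4 + 0×5 + -5×-3 = 3; y[3] = 0×4 + -5×5 = -25; y[4] = -5×4 = -20

[9, -15, 3, -25, -20]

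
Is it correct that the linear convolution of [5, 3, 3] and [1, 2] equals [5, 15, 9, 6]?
Recompute linear convolution of [5, 3, 3] and [1, 2]: y[0] = 5×1 = 5; y[1] = 5×2 + 3×1 = 13; y[2] = 3×2 + 3×1 = 9; y[3] = 3×2 = 6 → [5, 13, 9, 6]. Compare to given [5, 15, 9, 6]: they differ at index 1: given 15, correct 13, so answer: No

No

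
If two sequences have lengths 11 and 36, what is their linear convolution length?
Linear/full convolution length: m + n - 1 = 11 + 36 - 1 = 46

46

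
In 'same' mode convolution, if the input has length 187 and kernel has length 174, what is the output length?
'Same' mode returns an output with the same length as the input: 187

187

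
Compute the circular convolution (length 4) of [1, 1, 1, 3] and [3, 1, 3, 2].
Use y[k] = Σ_j a[j]·b[(k-j) mod 4]. y[0] = 1×3 + 1×2 + 1×3 + 3×1 = 11; y[1] = 1×1 + 1×3 + 1×2 + 3×3 = 15; y[2] = 1×3 + 1×1 + 1×3 + 3×2 = 13; y[3] = 1×2 + 1×3 + 1×1 + 3×3 = 15. Result: [11, 15, 13, 15]

[11, 15, 13, 15]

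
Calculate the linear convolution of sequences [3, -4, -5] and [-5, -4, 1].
y[0] = 3×-5 = -15; y[1] = 3×-4 + -4×-5 = 8; y[2] = 3×1 + -4×-4 + -5×-5 = 44; y[3] = -4×1 + -5×-4 = 16; y[4] = -5×1 = -5

[-15, 8, 44, 16, -5]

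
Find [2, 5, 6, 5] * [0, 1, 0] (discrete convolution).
y[0] = 2×0 = 0; y[1] = 2×1 + 5×0 = 2; y[2] = 2×0 + 5×1 + 6×0 = 5; y[3] = 5×0 + 6×1 + 5×0 = 6; y[4] = 6×0 + 5×1 = 5; y[5] = 5×0 = 0

[0, 2, 5, 6, 5, 0]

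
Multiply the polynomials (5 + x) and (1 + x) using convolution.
Ascending coefficients: a = [5, 1], b = [1, 1]. c[0] = 5×1 = 5; c[1] = 5×1 + 1×1 = 6; c[2] = 1×1 = 1. Result coefficients: [5, 6, 1] → 5 + 6x + x^2

5 + 6x + x^2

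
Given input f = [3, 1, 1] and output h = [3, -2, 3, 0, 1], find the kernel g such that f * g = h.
Output length 5 = len(f) + len(g) - 1 ⇒ len(g) = 3. Solve g forward using g[k] = (h[k] - Σ_{i≥1} f[i]·g[k-i]) / f[0]: g[0] = h[0] / f[0] = 3 / 3 = 1; g[1] = (h[1] - 1×1) / f[0] = (-2 - 1×1) / 3 = -1; g[2] = (h[2] - 1×-1 - 1×1) / f[0] = (3 - 1×-1 - 1×1) / 3 = 1. So g = [1, -1, 1]. Forward-check [3, 1, 1] * [1, -1, 1]: h[0] = 3×1 = 3; h[1] = 3×-1 + 1×1 = -2; h[2] = 3×1 + 1×-1 + 1×1 = 3; h[3] = 1×1 + 1×-1 = 0; h[4] = 1×1 = 1 → [3, -2, 3, 0, 1] ✓

[1, -1, 1]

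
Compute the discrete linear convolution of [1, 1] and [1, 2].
y[0] = 1×1 = 1; y[1] = 1×2 + 1×1 = 3; y[2] = 1×2 = 2

[1, 3, 2]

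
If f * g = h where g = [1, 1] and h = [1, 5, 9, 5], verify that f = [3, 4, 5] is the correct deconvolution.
Forward-compute [3, 4, 5] * [1, 1]: h[0] = 3×1 = 3; h[1] = 3×1 + 4×1 = 7; h[2] = 4×1 + 5×1 = 9; h[3] = 5×1 = 5 → [3, 7, 9, 5]. Does not match given h = [1, 5, 9, 5].

Not verified. [3, 4, 5] * [1, 1] = [3, 7, 9, 5], which differs from [1, 5, 9, 5] at index 0.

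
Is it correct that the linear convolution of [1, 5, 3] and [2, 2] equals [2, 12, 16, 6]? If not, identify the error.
Recompute linear convolution of [1, 5, 3] and [2, 2]: y[0] = 1×2 = 2; y[1] = 1×2 + 5×2 = 12; y[2] = 5×2 + 3×2 = 16; y[3] = 3×2 = 6 → [2, 12, 16, 6]. Given [2, 12, 16, 6] matches, so answer: Yes

Yes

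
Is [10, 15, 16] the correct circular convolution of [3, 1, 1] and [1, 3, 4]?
Recompute circular convolution of [3, 1, 1] and [1, 3, 4]: y[0] = 3×1 + 1×4 + 1×3 = 10; y[1] = 3×3 + 1×1 + 1×4 = 14; y[2] = 3×4 + 1×3 + 1×1 = 16 → [10, 14, 16]. Compare to given [10, 15, 16]: they differ at index 1: given 15, correct 14, so answer: No

No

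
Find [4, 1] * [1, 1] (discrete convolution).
y[0] = 4×1 = 4; y[1] = 4×1 + 1×1 = 5; y[2] = 1×1 = 1

[4, 5, 1]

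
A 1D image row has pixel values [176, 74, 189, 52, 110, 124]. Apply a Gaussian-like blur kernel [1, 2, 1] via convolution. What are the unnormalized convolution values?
Convolve image row [176, 74, 189, 52, 110, 124] with kernel [1, 2, 1]: y[0] = 176×1 = 176; y[1] = 176×2 + 74×1 = 426; y[2] = 176×1 + 74×2 + 189×1 = 513; y[3] = 74×1 + 189×2 + 52×1 = 504; y[4] = 189×1 + 52×2 + 110×1 = 403; y[5] = 52×1 + 110×2 + 124×1 = 396; y[6] = 110×1 + 124×2 = 358; y[7] = 124×1 = 124 → [176, 426, 513, 504, 403, 396, 358, 124]. Normalization factor = sum(kernel) = 4.

[176, 426, 513, 504, 403, 396, 358, 124]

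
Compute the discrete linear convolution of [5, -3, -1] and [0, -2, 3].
y[0] = 5×0 = 0; y[1] = 5×-2 + -3×0 = -10; y[2] = 5×3 + -3×-2 + -1×0 = 21; y[3] = -3×3 + -1×-2 = -7; y[4] = -1×3 = -3

[0, -10, 21, -7, -3]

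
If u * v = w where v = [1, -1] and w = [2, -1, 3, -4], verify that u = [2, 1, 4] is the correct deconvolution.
Forward-compute [2, 1, 4] * [1, -1]: w[0] = 2×1 = 2; w[1] = 2×-1 + 1×1 = -1; w[2] = 1×-1 + 4×1 = 3; w[3] = 4×-1 = -4 → [2, -1, 3, -4]. Matches given w = [2, -1, 3, -4], so verified.

Verified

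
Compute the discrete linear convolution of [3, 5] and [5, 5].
y[0] = 3×5 = 15; y[1] = 3×5 + 5×5 = 40; y[2] = 5×5 = 25

[15, 40, 25]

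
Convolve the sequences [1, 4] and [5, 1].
y[0] = 1×5 = 5; y[1] = 1×1 + 4×5 = 21; y[2] = 4×1 = 4

[5, 21, 4]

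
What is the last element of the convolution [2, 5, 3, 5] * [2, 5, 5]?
Use y[k] = Σ_i a[i]·b[k-i] at k=5. y[5] = 5×5 = 25

25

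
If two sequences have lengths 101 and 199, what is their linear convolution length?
Linear/full convolution length: m + n - 1 = 101 + 199 - 1 = 299

299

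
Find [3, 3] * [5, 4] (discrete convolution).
y[0] = 3×5 = 15; y[1] = 3×4 + 3×5 = 27; y[2] = 3×4 = 12

[15, 27, 12]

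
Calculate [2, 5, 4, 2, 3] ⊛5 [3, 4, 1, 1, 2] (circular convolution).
Use y[k] = Σ_j a[j]·b[(k-j) mod 5]. y[0] = 2×3 + 5×2 + 4×1 + 2×1 + 3×4 = 34; y[1] = 2×4 + 5×3 + 4×2 + 2×1 + 3×1 = 36; y[2] = 2×1 + 5×4 + 4×3 + 2×2 + 3×1 = 41; y[3] = 2×1 + 5×1 + 4×4 + 2×3 + 3×2 = 35; y[4] = 2×2 + 5×1 + 4×1 + 2×4 + 3×3 = 30. Result: [34, 36, 41, 35, 30]

[34, 36, 41, 35, 30]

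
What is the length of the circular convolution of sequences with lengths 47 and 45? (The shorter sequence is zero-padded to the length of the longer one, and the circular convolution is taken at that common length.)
Circular convolution (zero-padding the shorter input) has length max(m, n) = max(47, 45) = 47

47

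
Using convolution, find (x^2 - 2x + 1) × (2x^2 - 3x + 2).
Ascending coefficients: a = [1, -2, 1], b = [2, -3, 2]. c[0] = 1×2 = 2; c[1] = 1×-3 + -2×2 = -7; c[2] = 1×2 + -2×-3 + 1×2 = 10; c[3] = -2×2 + 1×-3 = -7; c[4] = 1×2 = 2. Result coefficients: [2, -7, 10, -7, 2] → 2x^4 - 7x^3 + 10x^2 - 7x + 2

2x^4 - 7x^3 + 10x^2 - 7x + 2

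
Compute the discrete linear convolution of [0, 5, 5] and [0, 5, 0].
y[0] = 0×0 = 0; y[1] = 0×5 + 5×0 = 0; y[2] = 0×0 + 5×5 + 5×0 = 25; y[3] = 5×0 + 5×5 = 25; y[4] = 5×0 = 0

[0, 0, 25, 25, 0]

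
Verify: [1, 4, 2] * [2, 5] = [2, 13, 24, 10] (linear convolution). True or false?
Recompute linear convolution of [1, 4, 2] and [2, 5]: y[0] = 1×2 = 2; y[1] = 1×5 + 4×2 = 13; y[2] = 4×5 + 2×2 = 24; y[3] = 2×5 = 10 → [2, 13, 24, 10]. Given [2, 13, 24, 10] matches, so answer: Yes

Yes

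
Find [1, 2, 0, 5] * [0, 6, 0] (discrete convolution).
y[0] = 1×0 = 0; y[1] = 1×6 + 2×0 = 6; y[2] = 1×0 + 2×6 + 0×0 = 12; y[3] = 2×0 + 0×6 + 5×0 = 0; y[4] = 0×0 + 5×6 = 30; y[5] = 5×0 = 0

[0, 6, 12, 0, 30, 0]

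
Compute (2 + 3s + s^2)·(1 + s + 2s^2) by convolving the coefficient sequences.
Ascending coefficients: a = [2, 3, 1], b = [1, 1, 2]. c[0] = 2×1 = 2; c[1] = 2×1 + 3×1 = 5; c[2] = 2×2 + 3×1 + 1×1 = 8; c[3] = 3×2 + 1×1 = 7; c[4] = 1×2 = 2. Result coefficients: [2, 5, 8, 7, 2] → 2 + 5s + 8s^2 + 7s^3 + 2s^4

2 + 5s + 8s^2 + 7s^3 + 2s^4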